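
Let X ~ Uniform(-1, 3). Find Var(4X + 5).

For X ~ Uniform(-1, 3):
Var(X) = \frac{4}{3}
Var(4X + 5) = (4)² × Var(X) = 16 × \frac{4}{3} = \frac{64}{3}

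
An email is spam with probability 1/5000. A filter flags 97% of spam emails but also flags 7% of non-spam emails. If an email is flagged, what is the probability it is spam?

Let D = the rare event, + = positive/flagged.
P(D) = 1/5000
P(+|D) = 97/100
P(+|D') = 7/100
P(+) = P(+|D)P(D) + P(+|D')P(D')
     = \frac{97}{100} × \frac{1}{5000} + \frac{7}{100} × \frac{4999}{5000}
     = \frac{3509}{50000}
P(D|+) = P(+|D)P(D)/P(+) = \frac{97}{35090}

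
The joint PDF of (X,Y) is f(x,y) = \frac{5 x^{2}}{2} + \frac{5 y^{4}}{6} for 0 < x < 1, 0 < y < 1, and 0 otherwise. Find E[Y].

E[Y] = ∫_0^1 ∫_0^1 y × f(x,y) dx dy
= \frac{5}{9}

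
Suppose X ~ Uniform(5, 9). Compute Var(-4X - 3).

For X ~ Uniform(5, 9):
Var(X) = \frac{4}{3}
Var(-4X - 3) = (-4)² × Var(X) = 16 × \frac{4}{3} = \frac{64}{3}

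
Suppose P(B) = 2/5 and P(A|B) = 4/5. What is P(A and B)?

By definition, P(A|B) = P(A ∩ B) / P(B)
So P(A ∩ B) = P(A|B) × P(B)
= 4/5 × 2/5
= 8/25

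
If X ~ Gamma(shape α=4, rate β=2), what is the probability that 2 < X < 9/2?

P(2 < X < 9/2) = ∫_{2}^{9/2} f(x) dx
where f(x) = \frac{8 x^{3} e^{- 2 x}}{3}
= \frac{-516 + 71 e^{5}}{3 e^{9}}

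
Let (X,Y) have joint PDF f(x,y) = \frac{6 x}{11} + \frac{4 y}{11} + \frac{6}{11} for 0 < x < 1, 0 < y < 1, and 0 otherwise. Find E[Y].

E[Y] = ∫_0^1 ∫_0^1 y × f(x,y) dx dy
= \frac{35}{66}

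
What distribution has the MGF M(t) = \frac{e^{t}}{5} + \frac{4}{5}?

The MGF M(t) = \frac{e^{t}}{5} + \frac{4}{5} is the standard form for the Bernoulli distribution.
Comparing with the known MGF formula identifies: Bernoulli(p=1/5)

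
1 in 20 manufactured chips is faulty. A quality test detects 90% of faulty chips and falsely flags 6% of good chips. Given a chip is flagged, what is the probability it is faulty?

Let D = the rare event, + = positive/flagged.
P(D) = 1/20
P(+|D) = 90/100 = 9/10
P(+|D') = 6/100 = 3/50
P(+) = P(+|D)P(D) + P(+|D')P(D')
     = \frac{9}{10} × \frac{1}{20} + \frac{3}{50} × \frac{19}{20}
     = \frac{51}{500}
P(D|+) = P(+|D)P(D)/P(+) = \frac{15}{34}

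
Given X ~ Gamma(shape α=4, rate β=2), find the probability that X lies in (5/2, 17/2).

P(5/2 < X < 17/2) = ∫_{5/2}^{17/2} f(x) dx
where f(x) = \frac{8 x^{3} e^{- 2 x}}{3}
= \frac{2 \left(-1472 + 59 e^{12}\right)}{3 e^{17}}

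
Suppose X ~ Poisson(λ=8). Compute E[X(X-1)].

E[X(X-1)] = E[X² - X] = E[X²] - E[X]
E[X] = 8
E[X²] = Var(X) + (E[X])² = 8 + (8)² = 72
E[X(X-1)] = 72 - 8 = 64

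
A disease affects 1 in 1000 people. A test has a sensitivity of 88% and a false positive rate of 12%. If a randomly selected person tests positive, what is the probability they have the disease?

Let D = the rare event, + = positive/flagged.
P(D) = 1/1000
P(+|D) = 88/100 = 22/25
P(+|D') = 12/100 = 3/25
P(+) = P(+|D)P(D) + P(+|D')P(D')
     = \frac{22}{25} × \frac{1}{1000} + \frac{3}{25} × \frac{999}{1000}
     = \frac{3019}{25000}
P(D|+) = P(+|D)P(D)/P(+) = \frac{22}{3019}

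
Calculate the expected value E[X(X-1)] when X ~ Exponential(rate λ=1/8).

E[X(X-1)] = E[X² - X] = E[X²] - E[X]
E[X] = 8
E[X²] = Var(X) + (E[X])² = 64 + (8)² = 128
E[X(X-1)] = 128 - 8 = 120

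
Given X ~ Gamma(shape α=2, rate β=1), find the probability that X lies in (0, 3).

P(0 < X < 3) = ∫_{0}^{3} f(x) dx
where f(x) = x e^{- x}
= 1 - \frac{4}{e^{3}}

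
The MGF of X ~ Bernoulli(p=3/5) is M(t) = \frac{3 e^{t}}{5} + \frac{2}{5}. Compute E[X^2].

To find E[X^2], compute M^(2)(0):
M^(1)(t) = \frac{3 e^{t}}{5}
M^(2)(t) = \frac{3 e^{t}}{5}
M^(2)(0) = \frac{3}{5}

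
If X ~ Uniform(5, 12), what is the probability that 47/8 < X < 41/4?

P(47/8 < X < 41/4) = ∫_{47/8}^{41/4} f(x) dx
where f(x) = \frac{1}{7}
= \frac{5}{8}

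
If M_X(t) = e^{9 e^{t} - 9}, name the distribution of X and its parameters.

The MGF M(t) = e^{9 e^{t} - 9} is the standard form for the Poisson distribution.
Comparing with the known MGF formula identifies: Poisson(λ=9)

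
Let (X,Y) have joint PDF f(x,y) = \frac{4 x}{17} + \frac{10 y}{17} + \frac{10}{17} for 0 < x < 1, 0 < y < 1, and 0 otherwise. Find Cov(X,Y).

E[XY] = ∫∫ xy × f(x,y) dx dy = \frac{29}{102}
E[X] = \frac{53}{102}
E[Y] = \frac{28}{51}
Cov(X,Y) = E[XY] - E[X]E[Y] = - \frac{5}{5202}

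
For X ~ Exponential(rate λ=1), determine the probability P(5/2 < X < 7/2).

P(5/2 < X < 7/2) = ∫_{5/2}^{7/2} f(x) dx
where f(x) = e^{- x}
= - \frac{1 - e}{e^{\frac{7}{2}}}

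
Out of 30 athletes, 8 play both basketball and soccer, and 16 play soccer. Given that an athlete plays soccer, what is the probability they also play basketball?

P(A ∩ B) = 8/30 = 4/15
P(B) = 16/30 = 8/15
P(A|B) = P(A ∩ B) / P(B) = (4/15) / (8/15) = 1/2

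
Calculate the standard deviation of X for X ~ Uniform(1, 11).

For X ~ Uniform(1, 11):
Var(X) = \frac{25}{3}
SD(X) = √(Var(X)) = √(\frac{25}{3}) = \frac{5 \sqrt{3}}{3}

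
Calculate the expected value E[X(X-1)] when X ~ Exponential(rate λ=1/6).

E[X(X-1)] = E[X² - X] = E[X²] - E[X]
E[X] = 6
E[X²] = Var(X) + (E[X])² = 36 + (6)² = 72
E[X(X-1)] = 72 - 6 = 66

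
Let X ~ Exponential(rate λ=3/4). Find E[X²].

Using the identity E[X²] = Var(X) + (E[X])²:
E[X] = \frac{4}{3}
Var(X) = \frac{16}{9}
E[X²] = \frac{16}{9} + (\frac{4}{3})²
= \frac{32}{9}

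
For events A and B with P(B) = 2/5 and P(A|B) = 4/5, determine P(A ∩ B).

By definition, P(A|B) = P(A ∩ B) / P(B)
So P(A ∩ B) = P(A|B) × P(B)
= 4/5 × 2/5
= 8/25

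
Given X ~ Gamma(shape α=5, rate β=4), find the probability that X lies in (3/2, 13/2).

P(3/2 < X < 13/2) = ∫_{3/2}^{13/2} f(x) dx
where f(x) = \frac{128 x^{4} e^{- 4 x}}{3}
= \frac{5 \left(-4467 + 23 e^{20}\right)}{e^{26}}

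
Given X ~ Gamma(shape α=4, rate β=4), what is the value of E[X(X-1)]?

E[X(X-1)] = E[X² - X] = E[X²] - E[X]
E[X] = 1
E[X²] = Var(X) + (E[X])² = \frac{1}{4} + (1)² = \frac{5}{4}
E[X(X-1)] = \frac{5}{4} - 1 = \frac{1}{4}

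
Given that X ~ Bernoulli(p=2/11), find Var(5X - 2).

For X ~ Bernoulli(p=2/11):
Var(X) = \frac{18}{121}
Var(5X - 2) = (5)² × Var(X) = 25 × \frac{18}{121} = \frac{450}{121}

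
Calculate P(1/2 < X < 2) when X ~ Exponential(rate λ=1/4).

P(1/2 < X < 2) = ∫_{1/2}^{2} f(x) dx
where f(x) = \frac{e^{- \frac{x}{4}}}{4}
= - \frac{1}{e^{\frac{1}{2}}} + e^{- \frac{1}{8}}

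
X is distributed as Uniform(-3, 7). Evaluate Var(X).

For X ~ Uniform(-3, 7):
Var(X) = \frac{25}{3}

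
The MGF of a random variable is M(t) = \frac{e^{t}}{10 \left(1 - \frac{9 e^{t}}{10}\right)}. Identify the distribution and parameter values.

The MGF M(t) = \frac{e^{t}}{10 \left(1 - \frac{9 e^{t}}{10}\right)} is the standard form for the Geometric distribution.
Comparing with the known MGF formula identifies: Geometric(p=1/10), X = trial number of first success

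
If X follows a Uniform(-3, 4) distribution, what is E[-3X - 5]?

For X ~ Uniform(-3, 4):
E[X] = \frac{1}{2}
E[-3X - 5] = -3 × E[X] - 5 = - \frac{13}{2}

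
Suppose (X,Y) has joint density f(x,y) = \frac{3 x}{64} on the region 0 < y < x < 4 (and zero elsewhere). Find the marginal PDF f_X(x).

f_X(x) = ∫_0^x \frac{3 x}{64} dy = \frac{3 x^{2}}{64}
for 0 < x < 4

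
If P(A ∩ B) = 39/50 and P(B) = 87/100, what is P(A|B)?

P(A|B) = P(A ∩ B) / P(B)
= (39/50) / (87/100)
= 26/29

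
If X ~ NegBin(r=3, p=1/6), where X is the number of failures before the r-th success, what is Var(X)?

For X ~ NegBin(r=3, p=1/6), where X is the number of failures before the r-th success:
Var(X) = 90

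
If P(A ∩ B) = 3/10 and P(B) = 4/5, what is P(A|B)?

P(A|B) = P(A ∩ B) / P(B)
= (3/10) / (4/5)
= 3/8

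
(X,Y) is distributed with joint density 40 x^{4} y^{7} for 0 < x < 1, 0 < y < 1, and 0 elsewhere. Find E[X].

E[X] = ∫_0^1 ∫_0^1 x × f(x,y) dy dx
= ∫_0^1 ∫_0^1 x × (40 x^{4} y^{7}) dy dx
= \frac{5}{6}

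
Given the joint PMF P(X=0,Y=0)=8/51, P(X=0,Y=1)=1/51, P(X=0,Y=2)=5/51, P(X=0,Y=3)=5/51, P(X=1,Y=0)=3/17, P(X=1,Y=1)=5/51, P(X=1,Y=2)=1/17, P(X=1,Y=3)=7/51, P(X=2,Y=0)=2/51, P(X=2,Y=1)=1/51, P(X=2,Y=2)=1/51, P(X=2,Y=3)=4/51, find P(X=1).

P(X=1) = P(X=1,Y=0) + P(X=1,Y=1) + P(X=1,Y=2) + P(X=1,Y=3)
= 3/17 + 5/51 + 1/17 + 7/51
= 8/17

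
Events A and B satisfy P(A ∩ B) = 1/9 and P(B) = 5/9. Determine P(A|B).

P(A|B) = P(A ∩ B) / P(B)
= (1/9) / (5/9)
= 1/5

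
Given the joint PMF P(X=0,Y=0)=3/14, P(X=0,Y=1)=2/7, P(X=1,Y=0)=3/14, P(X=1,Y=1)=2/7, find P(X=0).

P(X=0) = P(X=0,Y=0) + P(X=0,Y=1)
= 3/14 + 2/7
= 1/2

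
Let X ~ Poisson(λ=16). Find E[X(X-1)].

E[X(X-1)] = E[X² - X] = E[X²] - E[X]
E[X] = 16
E[X²] = Var(X) + (E[X])² = 16 + (16)² = 272
E[X(X-1)] = 272 - 16 = 256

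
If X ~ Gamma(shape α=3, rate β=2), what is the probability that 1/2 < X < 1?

P(1/2 < X < 1) = ∫_{1/2}^{1} f(x) dx
where f(x) = 4 x^{2} e^{- 2 x}
= \frac{5 \left(-2 + e\right)}{2 e^{2}}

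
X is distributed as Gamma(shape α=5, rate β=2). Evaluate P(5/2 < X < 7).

P(5/2 < X < 7) = ∫_{5/2}^{7} f(x) dx
where f(x) = \frac{4 x^{4} e^{- 2 x}}{3}
= \frac{-17368 + 523 e^{9}}{8 e^{14}}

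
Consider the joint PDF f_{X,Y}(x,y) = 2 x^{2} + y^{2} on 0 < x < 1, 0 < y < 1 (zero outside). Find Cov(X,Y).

E[XY] = ∫∫ xy × f(x,y) dx dy = \frac{3}{8}
E[X] = \frac{2}{3}
E[Y] = \frac{7}{12}
Cov(X,Y) = E[XY] - E[X]E[Y] = - \frac{1}{72}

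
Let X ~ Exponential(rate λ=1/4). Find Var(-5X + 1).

For X ~ Exponential(rate λ=1/4):
Var(X) = 16
Var(-5X + 1) = (-5)² × Var(X) = 25 × 16 = 400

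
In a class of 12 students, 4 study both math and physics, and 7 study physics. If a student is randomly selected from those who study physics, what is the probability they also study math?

P(A ∩ B) = 4/12 = 1/3
P(B) = 7/12
P(A|B) = P(A ∩ B) / P(B) = (1/3) / (7/12) = 4/7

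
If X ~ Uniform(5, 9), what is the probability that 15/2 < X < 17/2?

P(15/2 < X < 17/2) = ∫_{15/2}^{17/2} f(x) dx
where f(x) = \frac{1}{4}
= \frac{1}{4}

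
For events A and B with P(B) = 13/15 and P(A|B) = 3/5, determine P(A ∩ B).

By definition, P(A|B) = P(A ∩ B) / P(B)
So P(A ∩ B) = P(A|B) × P(B)
= 3/5 × 13/15
= 13/25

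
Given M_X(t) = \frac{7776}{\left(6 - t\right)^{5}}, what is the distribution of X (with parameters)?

The MGF M(t) = \frac{7776}{\left(6 - t\right)^{5}} is the standard form for the Gamma distribution.
Comparing with the known MGF formula identifies: Gamma(shape α=5, rate β=6)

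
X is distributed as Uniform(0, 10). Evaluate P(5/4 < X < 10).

P(5/4 < X < 10) = ∫_{5/4}^{10} f(x) dx
where f(x) = \frac{1}{10}
= \frac{7}{8}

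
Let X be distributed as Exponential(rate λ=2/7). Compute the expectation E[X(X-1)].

E[X(X-1)] = E[X² - X] = E[X²] - E[X]
E[X] = \frac{7}{2}
E[X²] = Var(X) + (E[X])² = \frac{49}{4} + (\frac{7}{2})² = \frac{49}{2}
E[X(X-1)] = \frac{49}{2} - \frac{7}{2} = 21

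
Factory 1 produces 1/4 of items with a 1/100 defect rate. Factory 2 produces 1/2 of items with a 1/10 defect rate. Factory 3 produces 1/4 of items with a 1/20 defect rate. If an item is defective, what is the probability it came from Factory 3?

Using Bayes' theorem:
P(F1) = 1/4, P(D|F1) = 1/100
P(F2) = 1/2, P(D|F2) = 1/10
P(F3) = 1/4, P(D|F3) = 1/20
P(D) = P(D|F1)P(F1) + P(D|F2)P(F2) + P(D|F3)P(F3)
     = \frac{13}{200}
P(F3|D) = P(D|F3)P(F3) / P(D)
= \frac{5}{26}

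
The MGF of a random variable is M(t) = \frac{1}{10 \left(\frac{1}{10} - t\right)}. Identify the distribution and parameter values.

The MGF M(t) = \frac{1}{10 \left(\frac{1}{10} - t\right)} is the standard form for the Exponential distribution.
Comparing with the known MGF formula identifies: Exponential(rate λ=1/10)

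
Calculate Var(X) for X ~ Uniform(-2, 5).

For X ~ Uniform(-2, 5):
Var(X) = \frac{49}{12}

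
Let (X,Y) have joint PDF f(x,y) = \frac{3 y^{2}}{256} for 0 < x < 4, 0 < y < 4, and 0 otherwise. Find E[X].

f_X(x) = ∫_0^4 \frac{3 y^{2}}{256} dy = \frac{1}{4}
E[X] = ∫_0^4 x × (\frac{1}{4}) dx = 2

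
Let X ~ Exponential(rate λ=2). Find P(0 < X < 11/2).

P(0 < X < 11/2) = ∫_{0}^{11/2} f(x) dx
where f(x) = 2 e^{- 2 x}
= 1 - e^{-11}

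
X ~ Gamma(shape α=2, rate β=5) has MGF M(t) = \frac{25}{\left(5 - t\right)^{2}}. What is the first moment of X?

To find E[X], compute M^(1)(0):
M^(1)(t) = \frac{50}{\left(5 - t\right)^{3}}
M^(1)(0) = \frac{2}{5}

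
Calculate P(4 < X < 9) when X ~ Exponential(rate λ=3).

P(4 < X < 9) = ∫_{4}^{9} f(x) dx
where f(x) = 3 e^{- 3 x}
= - \frac{1 - e^{15}}{e^{27}}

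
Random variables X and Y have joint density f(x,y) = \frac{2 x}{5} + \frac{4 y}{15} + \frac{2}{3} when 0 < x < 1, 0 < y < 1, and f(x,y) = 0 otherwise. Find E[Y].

E[Y] = ∫_0^1 ∫_0^1 y × f(x,y) dx dy
= \frac{47}{90}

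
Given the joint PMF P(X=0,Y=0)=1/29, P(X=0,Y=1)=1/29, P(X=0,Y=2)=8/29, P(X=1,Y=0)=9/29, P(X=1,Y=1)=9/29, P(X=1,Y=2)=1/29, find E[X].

First find marginal of X:
P(X=0) = 10/29
P(X=1) = 19/29
E[X] = 0 × 10/29 + 1 × 19/29 = 19/29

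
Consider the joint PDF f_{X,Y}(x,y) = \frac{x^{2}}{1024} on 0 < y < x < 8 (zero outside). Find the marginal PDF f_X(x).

f_X(x) = ∫_0^x \frac{x^{2}}{1024} dy = \frac{x^{3}}{1024}
for 0 < x < 8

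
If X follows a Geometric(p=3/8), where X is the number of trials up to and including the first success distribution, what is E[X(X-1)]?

E[X(X-1)] = E[X² - X] = E[X²] - E[X]
E[X] = \frac{8}{3}
E[X²] = Var(X) + (E[X])² = \frac{40}{9} + (\frac{8}{3})² = \frac{104}{9}
E[X(X-1)] = \frac{104}{9} - \frac{8}{3} = \frac{80}{9}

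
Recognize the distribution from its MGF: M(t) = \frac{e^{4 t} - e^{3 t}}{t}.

The MGF M(t) = \frac{e^{4 t} - e^{3 t}}{t} is the standard form for the Uniform distribution.
Comparing with the known MGF formula identifies: Uniform(3, 4)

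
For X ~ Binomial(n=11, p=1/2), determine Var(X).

For X ~ Binomial(n=11, p=1/2):
Var(X) = \frac{11}{4}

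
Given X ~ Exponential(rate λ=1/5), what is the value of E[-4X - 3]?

For X ~ Exponential(rate λ=1/5):
E[X] = 5
E[-4X - 3] = -4 × E[X] - 3 = -23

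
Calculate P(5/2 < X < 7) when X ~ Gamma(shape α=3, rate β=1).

P(5/2 < X < 7) = ∫_{5/2}^{7} f(x) dx
where f(x) = \frac{x^{2} e^{- x}}{2}
= - \frac{65}{2 e^{7}} + \frac{53}{8 e^{\frac{5}{2}}}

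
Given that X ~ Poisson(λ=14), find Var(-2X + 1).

For X ~ Poisson(λ=14):
Var(X) = 14
Var(-2X + 1) = (-2)² × Var(X) = 4 × 14 = 56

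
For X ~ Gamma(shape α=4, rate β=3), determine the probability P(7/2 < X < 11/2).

P(7/2 < X < 11/2) = ∫_{7/2}^{11/2} f(x) dx
where f(x) = \frac{27 x^{3} e^{- 3 x}}{2}
= \frac{-14437 + 4153 e^{6}}{16 e^{\frac{33}{2}}}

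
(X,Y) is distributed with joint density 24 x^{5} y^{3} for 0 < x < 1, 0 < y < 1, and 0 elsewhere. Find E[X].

E[X] = ∫_0^1 ∫_0^1 x × f(x,y) dy dx
= ∫_0^1 ∫_0^1 x × (24 x^{5} y^{3}) dy dx
= \frac{6}{7}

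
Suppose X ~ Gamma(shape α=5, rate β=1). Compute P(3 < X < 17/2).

P(3 < X < 17/2) = ∫_{3}^{17/2} f(x) dx
where f(x) = \frac{x^{4} e^{- x}}{24}
= - \frac{140345}{384 e^{\frac{17}{2}}} + \frac{131}{8 e^{3}}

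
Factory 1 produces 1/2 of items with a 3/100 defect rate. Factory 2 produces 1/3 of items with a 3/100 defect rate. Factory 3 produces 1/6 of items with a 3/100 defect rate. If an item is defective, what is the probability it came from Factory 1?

Using Bayes' theorem:
P(F1) = 1/2, P(D|F1) = 3/100
P(F2) = 1/3, P(D|F2) = 3/100
P(F3) = 1/6, P(D|F3) = 3/100
P(D) = P(D|F1)P(F1) + P(D|F2)P(F2) + P(D|F3)P(F3)
     = \frac{3}{100}
P(F1|D) = P(D|F1)P(F1) / P(D)
= \frac{1}{2}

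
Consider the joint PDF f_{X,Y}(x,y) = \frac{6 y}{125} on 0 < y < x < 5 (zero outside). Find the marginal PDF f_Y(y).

f_Y(y) = ∫_y^5 \frac{6 y}{125} dx = \frac{6 y \left(5 - y\right)}{125}
for 0 < y < 5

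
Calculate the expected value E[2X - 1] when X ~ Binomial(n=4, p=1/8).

For X ~ Binomial(n=4, p=1/8):
E[X] = \frac{1}{2}
E[2X - 1] = 2 × E[X] - 1 = 0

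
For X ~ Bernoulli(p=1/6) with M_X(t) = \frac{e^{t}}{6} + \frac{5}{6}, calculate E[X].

To find E[X], compute M^(1)(0):
M^(1)(t) = \frac{e^{t}}{6}
M^(1)(0) = \frac{1}{6}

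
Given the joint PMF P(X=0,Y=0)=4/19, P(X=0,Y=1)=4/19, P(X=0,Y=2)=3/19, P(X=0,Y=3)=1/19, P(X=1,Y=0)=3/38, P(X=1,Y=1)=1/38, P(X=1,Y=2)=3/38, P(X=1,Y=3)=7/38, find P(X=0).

P(X=0) = P(X=0,Y=0) + P(X=0,Y=1) + P(X=0,Y=2) + P(X=0,Y=3)
= 4/19 + 4/19 + 3/19 + 1/19
= 12/19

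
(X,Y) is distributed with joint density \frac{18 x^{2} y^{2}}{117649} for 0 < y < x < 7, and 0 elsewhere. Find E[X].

f_X(x) = ∫_0^x \frac{18 x^{2} y^{2}}{117649} dy = \frac{6 x^{5}}{117649}
E[X] = ∫_0^7 x × (\frac{6 x^{5}}{117649}) dx = 6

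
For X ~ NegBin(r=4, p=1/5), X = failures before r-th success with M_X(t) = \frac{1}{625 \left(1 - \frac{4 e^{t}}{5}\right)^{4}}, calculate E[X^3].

To find E[X^3], compute M^(3)(0):
M^(1)(t) = \frac{16 e^{t}}{3125 \left(1 - \frac{4 e^{t}}{5}\right)^{5}}
M^(2)(t) = \frac{16 e^{t}}{3125 \left(1 - \frac{4 e^{t}}{5}\right)^{5}} + \frac{64 e^{2 t}}{3125 \left(1 - \frac{4 e^{t}}{5}\right)^{6}}
M^(3)(t) = \frac{16 e^{t}}{3125 \left(1 - \frac{4 e^{t}}{5}\right)^{5}} + \frac{192 e^{2 t}}{3125 \left(1 - \frac{4 e^{t}}{5}\right)^{6}} + \frac{1536 e^{3 t}}{15625 \left(1 - \frac{4 e^{t}}{5}\right)^{7}}
M^(3)(0) = 8656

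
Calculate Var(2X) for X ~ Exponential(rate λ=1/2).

For X ~ Exponential(rate λ=1/2):
Var(X) = 4
Var(2X) = (2)² × Var(X) = 4 × 4 = 16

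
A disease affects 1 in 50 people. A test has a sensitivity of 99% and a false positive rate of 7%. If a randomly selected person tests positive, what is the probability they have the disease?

Let D = the rare event, + = positive/flagged.
P(D) = 1/50
P(+|D) = 99/100
P(+|D') = 7/100
P(+) = P(+|D)P(D) + P(+|D')P(D')
     = \frac{99}{100} × \frac{1}{50} + \frac{7}{100} × \frac{49}{50}
     = \frac{221}{2500}
P(D|+) = P(+|D)P(D)/P(+) = \frac{99}{442}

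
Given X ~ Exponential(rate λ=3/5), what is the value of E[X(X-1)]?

E[X(X-1)] = E[X² - X] = E[X²] - E[X]
E[X] = \frac{5}{3}
E[X²] = Var(X) + (E[X])² = \frac{25}{9} + (\frac{5}{3})² = \frac{50}{9}
E[X(X-1)] = \frac{50}{9} - \frac{5}{3} = \frac{35}{9}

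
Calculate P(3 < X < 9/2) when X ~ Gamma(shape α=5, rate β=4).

P(3 < X < 9/2) = ∫_{3}^{9/2} f(x) dx
where f(x) = \frac{128 x^{4} e^{- 4 x}}{3}
= \frac{-5527 + 1237 e^{6}}{e^{18}}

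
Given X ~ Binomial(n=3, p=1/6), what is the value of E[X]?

For X ~ Binomial(n=3, p=1/6), the expected value is:
E[X] = \frac{1}{2}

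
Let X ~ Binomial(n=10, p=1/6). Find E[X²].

Using the identity E[X²] = Var(X) + (E[X])²:
E[X] = \frac{5}{3}
Var(X) = \frac{25}{18}
E[X²] = \frac{25}{18} + (\frac{5}{3})²
= \frac{25}{6}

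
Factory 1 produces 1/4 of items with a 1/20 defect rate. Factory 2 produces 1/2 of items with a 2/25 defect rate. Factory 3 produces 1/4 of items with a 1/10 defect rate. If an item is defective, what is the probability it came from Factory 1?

Using Bayes' theorem:
P(F1) = 1/4, P(D|F1) = 1/20
P(F2) = 1/2, P(D|F2) = 2/25
P(F3) = 1/4, P(D|F3) = 1/10
P(D) = P(D|F1)P(F1) + P(D|F2)P(F2) + P(D|F3)P(F3)
     = \frac{31}{400}
P(F1|D) = P(D|F1)P(F1) / P(D)
= \frac{5}{31}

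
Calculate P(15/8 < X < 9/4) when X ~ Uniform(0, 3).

P(15/8 < X < 9/4) = ∫_{15/8}^{9/4} f(x) dx
where f(x) = \frac{1}{3}
= \frac{1}{8}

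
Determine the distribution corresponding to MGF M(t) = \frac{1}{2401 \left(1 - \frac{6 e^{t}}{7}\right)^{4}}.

The MGF M(t) = \frac{1}{2401 \left(1 - \frac{6 e^{t}}{7}\right)^{4}} is the standard form for the NegativeBinomial distribution.
Comparing with the known MGF formula identifies: NegBin(r=4, p=1/7), X = failures before r-th success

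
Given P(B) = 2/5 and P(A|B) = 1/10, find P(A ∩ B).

By definition, P(A|B) = P(A ∩ B) / P(B)
So P(A ∩ B) = P(A|B) × P(B)
= 1/10 × 2/5
= 1/25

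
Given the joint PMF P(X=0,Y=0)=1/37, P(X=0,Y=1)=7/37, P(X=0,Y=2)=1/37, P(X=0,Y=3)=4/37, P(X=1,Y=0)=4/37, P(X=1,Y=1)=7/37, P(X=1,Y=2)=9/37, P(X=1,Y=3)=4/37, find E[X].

First find marginal of X:
P(X=0) = 13/37
P(X=1) = 24/37
E[X] = 0 × 13/37 + 1 × 24/37 = 24/37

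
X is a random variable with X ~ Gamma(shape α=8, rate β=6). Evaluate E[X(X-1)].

E[X(X-1)] = E[X² - X] = E[X²] - E[X]
E[X] = \frac{4}{3}
E[X²] = Var(X) + (E[X])² = \frac{2}{9} + (\frac{4}{3})² = 2
E[X(X-1)] = 2 - \frac{4}{3} = \frac{2}{3}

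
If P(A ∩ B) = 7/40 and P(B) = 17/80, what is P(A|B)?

P(A|B) = P(A ∩ B) / P(B)
= (7/40) / (17/80)
= 14/17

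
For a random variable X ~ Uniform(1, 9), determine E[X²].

Using the identity E[X²] = Var(X) + (E[X])²:
E[X] = 5
Var(X) = \frac{16}{3}
E[X²] = \frac{16}{3} + (5)²
= \frac{91}{3}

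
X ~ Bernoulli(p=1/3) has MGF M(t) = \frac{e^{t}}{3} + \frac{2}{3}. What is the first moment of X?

To find E[X], compute M^(1)(0):
M^(1)(t) = \frac{e^{t}}{3}
M^(1)(0) = \frac{1}{3}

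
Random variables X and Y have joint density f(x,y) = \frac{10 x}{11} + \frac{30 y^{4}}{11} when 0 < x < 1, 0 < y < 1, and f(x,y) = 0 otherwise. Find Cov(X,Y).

E[XY] = ∫∫ xy × f(x,y) dx dy = \frac{25}{66}
E[X] = \frac{19}{33}
E[Y] = \frac{15}{22}
Cov(X,Y) = E[XY] - E[X]E[Y] = - \frac{5}{363}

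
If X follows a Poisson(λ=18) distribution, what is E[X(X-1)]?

E[X(X-1)] = E[X² - X] = E[X²] - E[X]
E[X] = 18
E[X²] = Var(X) + (E[X])² = 18 + (18)² = 342
E[X(X-1)] = 342 - 18 = 324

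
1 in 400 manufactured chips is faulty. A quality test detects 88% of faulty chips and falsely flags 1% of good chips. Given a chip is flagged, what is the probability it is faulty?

Let D = the rare event, + = positive/flagged.
P(D) = 1/400
P(+|D) = 88/100 = 22/25
P(+|D') = 1/100
P(+) = P(+|D)P(D) + P(+|D')P(D')
     = \frac{22}{25} × \frac{1}{400} + \frac{1}{100} × \frac{399}{400}
     = \frac{487}{40000}
P(D|+) = P(+|D)P(D)/P(+) = \frac{88}{487}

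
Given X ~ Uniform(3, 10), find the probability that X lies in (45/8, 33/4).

P(45/8 < X < 33/4) = ∫_{45/8}^{33/4} f(x) dx
where f(x) = \frac{1}{7}
= \frac{3}{8}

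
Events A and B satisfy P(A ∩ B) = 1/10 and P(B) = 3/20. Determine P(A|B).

P(A|B) = P(A ∩ B) / P(B)
= (1/10) / (3/20)
= 2/3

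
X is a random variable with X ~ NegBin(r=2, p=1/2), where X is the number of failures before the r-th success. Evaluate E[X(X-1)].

E[X(X-1)] = E[X² - X] = E[X²] - E[X]
E[X] = 2
E[X²] = Var(X) + (E[X])² = 4 + (2)² = 8
E[X(X-1)] = 8 - 2 = 6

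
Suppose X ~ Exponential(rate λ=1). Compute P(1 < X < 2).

P(1 < X < 2) = ∫_{1}^{2} f(x) dx
where f(x) = e^{- x}
= - \frac{1 - e}{e^{2}}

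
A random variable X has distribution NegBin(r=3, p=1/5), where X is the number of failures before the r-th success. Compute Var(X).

For X ~ NegBin(r=3, p=1/5), where X is the number of failures before the r-th success:
Var(X) = 60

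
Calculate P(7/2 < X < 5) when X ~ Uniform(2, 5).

P(7/2 < X < 5) = ∫_{7/2}^{5} f(x) dx
where f(x) = \frac{1}{3}
= \frac{1}{2}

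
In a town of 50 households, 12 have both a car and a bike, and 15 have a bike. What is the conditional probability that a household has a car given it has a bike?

P(A ∩ B) = 12/50 = 6/25
P(B) = 15/50 = 3/10
P(A|B) = P(A ∩ B) / P(B) = (6/25) / (3/10) = 4/5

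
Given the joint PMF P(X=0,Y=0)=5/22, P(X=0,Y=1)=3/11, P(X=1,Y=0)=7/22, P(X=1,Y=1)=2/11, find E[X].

First find marginal of X:
P(X=0) = 1/2
P(X=1) = 1/2
E[X] = 0 × 1/2 + 1 × 1/2 = 1/2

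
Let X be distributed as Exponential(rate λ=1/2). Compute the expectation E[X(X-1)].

E[X(X-1)] = E[X² - X] = E[X²] - E[X]
E[X] = 2
E[X²] = Var(X) + (E[X])² = 4 + (2)² = 8
E[X(X-1)] = 8 - 2 = 6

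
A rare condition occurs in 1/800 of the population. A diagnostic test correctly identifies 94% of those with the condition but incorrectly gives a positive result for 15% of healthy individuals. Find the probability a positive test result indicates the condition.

Let D = the rare event, + = positive/flagged.
P(D) = 1/800
P(+|D) = 94/100 = 47/50
P(+|D') = 15/100 = 3/20
P(+) = P(+|D)P(D) + P(+|D')P(D')
     = \frac{47}{50} × \frac{1}{800} + \frac{3}{20} × \frac{799}{800}
     = \frac{12079}{80000}
P(D|+) = P(+|D)P(D)/P(+) = \frac{2}{257}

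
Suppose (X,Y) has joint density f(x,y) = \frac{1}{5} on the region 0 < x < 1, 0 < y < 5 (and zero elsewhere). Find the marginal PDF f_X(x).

f_X(x) = ∫_0^5 f(x,y) dy
= ∫_0^5 \frac{1}{5} dy
= 1 for 0 < x < 1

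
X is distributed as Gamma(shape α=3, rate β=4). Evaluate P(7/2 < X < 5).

P(7/2 < X < 5) = ∫_{7/2}^{5} f(x) dx
where f(x) = 32 x^{2} e^{- 4 x}
= \frac{-221 + 113 e^{6}}{e^{20}}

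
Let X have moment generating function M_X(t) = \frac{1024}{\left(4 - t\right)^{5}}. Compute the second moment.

To find E[X^2], compute M^(2)(0):
M^(1)(t) = \frac{5120}{\left(4 - t\right)^{6}}
M^(2)(t) = \frac{30720}{\left(4 - t\right)^{7}}
M^(2)(0) = \frac{15}{8}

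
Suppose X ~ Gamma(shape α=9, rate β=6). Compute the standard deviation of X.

For X ~ Gamma(shape α=9, rate β=6):
Var(X) = \frac{1}{4}
SD(X) = √(Var(X)) = √(\frac{1}{4}) = \frac{1}{2}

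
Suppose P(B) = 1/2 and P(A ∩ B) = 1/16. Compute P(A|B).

P(A|B) = P(A ∩ B) / P(B)
= (1/16) / (1/2)
= 1/8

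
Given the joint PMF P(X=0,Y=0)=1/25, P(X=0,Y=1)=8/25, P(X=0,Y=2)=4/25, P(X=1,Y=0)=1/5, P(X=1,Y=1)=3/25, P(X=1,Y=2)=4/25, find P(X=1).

P(X=1) = P(X=1,Y=0) + P(X=1,Y=1) + P(X=1,Y=2)
= 1/5 + 3/25 + 4/25
= 12/25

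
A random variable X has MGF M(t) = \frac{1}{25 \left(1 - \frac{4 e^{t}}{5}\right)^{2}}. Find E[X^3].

To find E[X^3], compute M^(3)(0):
M^(1)(t) = \frac{8 e^{t}}{125 \left(1 - \frac{4 e^{t}}{5}\right)^{3}}
M^(2)(t) = \frac{8 e^{t}}{125 \left(1 - \frac{4 e^{t}}{5}\right)^{3}} + \frac{96 e^{2 t}}{625 \left(1 - \frac{4 e^{t}}{5}\right)^{4}}
M^(3)(t) = \frac{8 e^{t}}{125 \left(1 - \frac{4 e^{t}}{5}\right)^{3}} + \frac{288 e^{2 t}}{625 \left(1 - \frac{4 e^{t}}{5}\right)^{4}} + \frac{1536 e^{3 t}}{3125 \left(1 - \frac{4 e^{t}}{5}\right)^{5}}
M^(3)(0) = 1832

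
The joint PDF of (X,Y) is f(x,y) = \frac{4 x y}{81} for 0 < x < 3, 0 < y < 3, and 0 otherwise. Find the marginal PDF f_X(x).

f_X(x) = ∫_0^3 f(x,y) dy
= ∫_0^3 \frac{4 x y}{81} dy
= \frac{2 x}{9} for 0 < x < 3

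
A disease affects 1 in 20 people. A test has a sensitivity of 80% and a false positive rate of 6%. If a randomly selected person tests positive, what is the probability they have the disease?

Let D = the rare event, + = positive/flagged.
P(D) = 1/20
P(+|D) = 80/100 = 4/5
P(+|D') = 6/100 = 3/50
P(+) = P(+|D)P(D) + P(+|D')P(D')
     = \frac{4}{5} × \frac{1}{20} + \frac{3}{50} × \frac{19}{20}
     = \frac{97}{1000}
P(D|+) = P(+|D)P(D)/P(+) = \frac{40}{97}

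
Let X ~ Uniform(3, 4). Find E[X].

For X ~ Uniform(3, 4), the expected value is:
E[X] = \frac{7}{2}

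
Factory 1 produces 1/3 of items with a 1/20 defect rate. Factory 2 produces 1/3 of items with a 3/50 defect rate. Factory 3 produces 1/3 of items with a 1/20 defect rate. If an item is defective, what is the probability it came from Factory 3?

Using Bayes' theorem:
P(F1) = 1/3, P(D|F1) = 1/20
P(F2) = 1/3, P(D|F2) = 3/50
P(F3) = 1/3, P(D|F3) = 1/20
P(D) = P(D|F1)P(F1) + P(D|F2)P(F2) + P(D|F3)P(F3)
     = \frac{4}{75}
P(F3|D) = P(D|F3)P(F3) / P(D)
= \frac{5}{16}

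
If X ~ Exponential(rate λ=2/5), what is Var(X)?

For X ~ Exponential(rate λ=2/5):
Var(X) = \frac{25}{4}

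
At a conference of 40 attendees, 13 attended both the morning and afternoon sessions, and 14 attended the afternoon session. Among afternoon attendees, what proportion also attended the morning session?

P(A ∩ B) = 13/40
P(B) = 14/40 = 7/20
P(A|B) = P(A ∩ B) / P(B) = (13/40) / (7/20) = 13/14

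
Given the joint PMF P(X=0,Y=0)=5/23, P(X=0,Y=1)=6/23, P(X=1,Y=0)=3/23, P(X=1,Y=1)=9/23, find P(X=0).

P(X=0) = P(X=0,Y=0) + P(X=0,Y=1)
= 5/23 + 6/23
= 11/23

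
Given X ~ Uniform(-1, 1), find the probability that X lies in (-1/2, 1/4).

P(-1/2 < X < 1/4) = ∫_{-1/2}^{1/4} f(x) dx
where f(x) = \frac{1}{2}
= \frac{3}{8}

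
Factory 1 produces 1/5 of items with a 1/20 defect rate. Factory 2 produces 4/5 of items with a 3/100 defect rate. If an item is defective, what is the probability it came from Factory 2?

Using Bayes' theorem:
P(F1) = 1/5, P(D|F1) = 1/20
P(F2) = 4/5, P(D|F2) = 3/100
P(D) = P(D|F1)P(F1) + P(D|F2)P(F2)
     = \frac{17}{500}
P(F2|D) = P(D|F2)P(F2) / P(D)
= \frac{12}{17}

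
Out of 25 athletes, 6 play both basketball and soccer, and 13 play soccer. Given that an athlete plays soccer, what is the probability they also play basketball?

P(A ∩ B) = 6/25
P(B) = 13/25
P(A|B) = P(A ∩ B) / P(B) = (6/25) / (13/25) = 6/13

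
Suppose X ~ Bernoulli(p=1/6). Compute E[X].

For X ~ Bernoulli(p=1/6), the expected value is:
E[X] = \frac{1}{6}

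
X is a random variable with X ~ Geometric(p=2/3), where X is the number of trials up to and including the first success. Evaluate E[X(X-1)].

E[X(X-1)] = E[X² - X] = E[X²] - E[X]
E[X] = \frac{3}{2}
E[X²] = Var(X) + (E[X])² = \frac{3}{4} + (\frac{3}{2})² = 3
E[X(X-1)] = 3 - \frac{3}{2} = \frac{3}{2}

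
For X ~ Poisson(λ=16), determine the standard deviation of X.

For X ~ Poisson(λ=16):
Var(X) = 16
SD(X) = √(Var(X)) = √(16) = 4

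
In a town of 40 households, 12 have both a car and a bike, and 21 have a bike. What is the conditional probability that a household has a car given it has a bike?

P(A ∩ B) = 12/40 = 3/10
P(B) = 21/40
P(A|B) = P(A ∩ B) / P(B) = (3/10) / (21/40) = 4/7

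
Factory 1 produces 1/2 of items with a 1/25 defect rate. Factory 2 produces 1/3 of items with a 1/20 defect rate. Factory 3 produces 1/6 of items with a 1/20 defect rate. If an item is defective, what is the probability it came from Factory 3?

Using Bayes' theorem:
P(F1) = 1/2, P(D|F1) = 1/25
P(F2) = 1/3, P(D|F2) = 1/20
P(F3) = 1/6, P(D|F3) = 1/20
P(D) = P(D|F1)P(F1) + P(D|F2)P(F2) + P(D|F3)P(F3)
     = \frac{9}{200}
P(F3|D) = P(D|F3)P(F3) / P(D)
= \frac{5}{27}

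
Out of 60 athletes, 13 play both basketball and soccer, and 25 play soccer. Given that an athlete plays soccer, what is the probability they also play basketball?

P(A ∩ B) = 13/60
P(B) = 25/60 = 5/12
P(A|B) = P(A ∩ B) / P(B) = (13/60) / (5/12) = 13/25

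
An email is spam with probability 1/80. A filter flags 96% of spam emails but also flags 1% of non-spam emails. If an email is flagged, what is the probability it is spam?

Let D = the rare event, + = positive/flagged.
P(D) = 1/80
P(+|D) = 96/100 = 24/25
P(+|D') = 1/100
P(+) = P(+|D)P(D) + P(+|D')P(D')
     = \frac{24}{25} × \frac{1}{80} + \frac{1}{100} × \frac{79}{80}
     = \frac{7}{320}
P(D|+) = P(+|D)P(D)/P(+) = \frac{96}{175}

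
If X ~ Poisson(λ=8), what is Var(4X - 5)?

For X ~ Poisson(λ=8):
Var(X) = 8
Var(4X - 5) = (4)² × Var(X) = 16 × 8 = 128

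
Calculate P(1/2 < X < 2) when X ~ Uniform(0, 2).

P(1/2 < X < 2) = ∫_{1/2}^{2} f(x) dx
where f(x) = \frac{1}{2}
= \frac{3}{4}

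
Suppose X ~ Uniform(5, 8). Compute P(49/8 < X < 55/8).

P(49/8 < X < 55/8) = ∫_{49/8}^{55/8} f(x) dx
where f(x) = \frac{1}{3}
= \frac{1}{4}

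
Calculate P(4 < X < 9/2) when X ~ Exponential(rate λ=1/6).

P(4 < X < 9/2) = ∫_{4}^{9/2} f(x) dx
where f(x) = \frac{e^{- \frac{x}{6}}}{6}
= - \frac{1}{e^{\frac{3}{4}}} + e^{- \frac{2}{3}}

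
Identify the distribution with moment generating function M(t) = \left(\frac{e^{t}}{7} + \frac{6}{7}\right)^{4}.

The MGF M(t) = \left(\frac{e^{t}}{7} + \frac{6}{7}\right)^{4} is the standard form for the Binomial distribution.
Comparing with the known MGF formula identifies: Binomial(n=4, p=1/7)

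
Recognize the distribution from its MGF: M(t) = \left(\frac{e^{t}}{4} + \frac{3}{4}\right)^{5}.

The MGF M(t) = \left(\frac{e^{t}}{4} + \frac{3}{4}\right)^{5} is the standard form for the Binomial distribution.
Comparing with the known MGF formula identifies: Binomial(n=5, p=1/4)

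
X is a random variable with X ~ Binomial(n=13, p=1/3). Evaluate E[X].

For X ~ Binomial(n=13, p=1/3), the expected value is:
E[X] = \frac{13}{3}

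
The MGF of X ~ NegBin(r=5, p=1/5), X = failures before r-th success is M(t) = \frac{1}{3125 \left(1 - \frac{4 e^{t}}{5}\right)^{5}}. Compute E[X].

To find E[X], compute M^(1)(0):
M^(1)(t) = \frac{4 e^{t}}{3125 \left(1 - \frac{4 e^{t}}{5}\right)^{6}}
M^(1)(0) = 20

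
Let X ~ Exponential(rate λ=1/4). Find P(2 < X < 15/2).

P(2 < X < 15/2) = ∫_{2}^{15/2} f(x) dx
where f(x) = \frac{e^{- \frac{x}{4}}}{4}
= - \frac{1}{e^{\frac{15}{8}}} + e^{- \frac{1}{2}}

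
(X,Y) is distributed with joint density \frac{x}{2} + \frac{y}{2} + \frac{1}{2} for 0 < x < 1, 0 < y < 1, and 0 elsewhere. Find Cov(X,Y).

E[XY] = ∫∫ xy × f(x,y) dx dy = \frac{7}{24}
E[X] = \frac{13}{24}
E[Y] = \frac{13}{24}
Cov(X,Y) = E[XY] - E[X]E[Y] = - \frac{1}{576}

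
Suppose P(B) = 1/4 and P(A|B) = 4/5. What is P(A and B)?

By definition, P(A|B) = P(A ∩ B) / P(B)
So P(A ∩ B) = P(A|B) × P(B)
= 4/5 × 1/4
= 1/5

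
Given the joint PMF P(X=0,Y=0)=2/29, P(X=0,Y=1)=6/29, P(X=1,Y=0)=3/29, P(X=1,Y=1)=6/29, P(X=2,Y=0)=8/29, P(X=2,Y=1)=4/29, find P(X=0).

P(X=0) = P(X=0,Y=0) + P(X=0,Y=1)
= 2/29 + 6/29
= 8/29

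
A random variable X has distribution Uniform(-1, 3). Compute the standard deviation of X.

For X ~ Uniform(-1, 3):
Var(X) = \frac{4}{3}
SD(X) = √(Var(X)) = √(\frac{4}{3}) = \frac{2 \sqrt{3}}{3}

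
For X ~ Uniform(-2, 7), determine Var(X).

For X ~ Uniform(-2, 7):
Var(X) = \frac{27}{4}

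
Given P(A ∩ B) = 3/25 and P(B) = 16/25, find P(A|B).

P(A|B) = P(A ∩ B) / P(B)
= (3/25) / (16/25)
= 3/16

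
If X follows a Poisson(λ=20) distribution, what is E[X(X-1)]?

E[X(X-1)] = E[X² - X] = E[X²] - E[X]
E[X] = 20
E[X²] = Var(X) + (E[X])² = 20 + (20)² = 420
E[X(X-1)] = 420 - 20 = 400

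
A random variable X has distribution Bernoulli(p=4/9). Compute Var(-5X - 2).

For X ~ Bernoulli(p=4/9):
Var(X) = \frac{20}{81}
Var(-5X - 2) = (-5)² × Var(X) = 25 × \frac{20}{81} = \frac{500}{81}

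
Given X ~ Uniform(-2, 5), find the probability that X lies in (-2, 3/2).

P(-2 < X < 3/2) = ∫_{-2}^{3/2} f(x) dx
where f(x) = \frac{1}{7}
= \frac{1}{2}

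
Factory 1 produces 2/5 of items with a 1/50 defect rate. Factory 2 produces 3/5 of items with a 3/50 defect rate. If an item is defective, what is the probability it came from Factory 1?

Using Bayes' theorem:
P(F1) = 2/5, P(D|F1) = 1/50
P(F2) = 3/5, P(D|F2) = 3/50
P(D) = P(D|F1)P(F1) + P(D|F2)P(F2)
     = \frac{11}{250}
P(F1|D) = P(D|F1)P(F1) / P(D)
= \frac{2}{11}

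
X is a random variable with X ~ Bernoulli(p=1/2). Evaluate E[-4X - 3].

For X ~ Bernoulli(p=1/2):
E[X] = \frac{1}{2}
E[-4X - 3] = -4 × E[X] - 3 = -5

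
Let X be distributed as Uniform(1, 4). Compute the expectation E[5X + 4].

For X ~ Uniform(1, 4):
E[X] = \frac{5}{2}
E[5X + 4] = 5 × E[X] + 4 = \frac{33}{2}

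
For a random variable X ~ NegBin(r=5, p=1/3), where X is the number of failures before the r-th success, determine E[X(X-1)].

E[X(X-1)] = E[X² - X] = E[X²] - E[X]
E[X] = 10
E[X²] = Var(X) + (E[X])² = 30 + (10)² = 130
E[X(X-1)] = 130 - 10 = 120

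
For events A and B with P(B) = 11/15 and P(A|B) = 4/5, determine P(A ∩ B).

By definition, P(A|B) = P(A ∩ B) / P(B)
So P(A ∩ B) = P(A|B) × P(B)
= 4/5 × 11/15
= 44/75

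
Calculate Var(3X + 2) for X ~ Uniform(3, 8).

For X ~ Uniform(3, 8):
Var(X) = \frac{25}{12}
Var(3X + 2) = (3)² × Var(X) = 9 × \frac{25}{12} = \frac{75}{4}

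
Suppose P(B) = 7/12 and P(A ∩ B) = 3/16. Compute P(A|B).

P(A|B) = P(A ∩ B) / P(B)
= (3/16) / (7/12)
= 9/28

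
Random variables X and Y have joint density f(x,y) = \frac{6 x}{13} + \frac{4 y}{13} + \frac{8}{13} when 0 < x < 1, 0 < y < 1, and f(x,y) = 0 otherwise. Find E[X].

E[X] = ∫_0^1 ∫_0^1 x × f(x,y) dy dx
= ∫_0^1 ∫_0^1 x × (\frac{6 x}{13} + \frac{4 y}{13} + \frac{8}{13}) dy dx
= \frac{7}{13}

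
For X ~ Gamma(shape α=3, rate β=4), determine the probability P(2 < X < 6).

P(2 < X < 6) = ∫_{2}^{6} f(x) dx
where f(x) = 32 x^{2} e^{- 4 x}
= \frac{-313 + 41 e^{16}}{e^{24}}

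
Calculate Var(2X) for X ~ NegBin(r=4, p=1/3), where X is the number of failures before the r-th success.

For X ~ NegBin(r=4, p=1/3), where X is the number of failures before the r-th success:
Var(X) = 24
Var(2X) = (2)² × Var(X) = 4 × 24 = 96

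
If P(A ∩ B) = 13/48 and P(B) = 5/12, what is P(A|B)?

P(A|B) = P(A ∩ B) / P(B)
= (13/48) / (5/12)
= 13/20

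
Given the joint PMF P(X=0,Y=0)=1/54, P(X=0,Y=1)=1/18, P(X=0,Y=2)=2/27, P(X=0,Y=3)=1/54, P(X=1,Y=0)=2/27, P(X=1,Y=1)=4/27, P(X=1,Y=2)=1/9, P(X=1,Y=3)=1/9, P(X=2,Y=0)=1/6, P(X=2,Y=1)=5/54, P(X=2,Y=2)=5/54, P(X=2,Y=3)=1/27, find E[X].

First find marginal of X:
P(X=0) = 1/6
P(X=1) = 4/9
P(X=2) = 7/18
E[X] = 0 × 1/6 + 1 × 4/9 + 2 × 7/18 = 11/9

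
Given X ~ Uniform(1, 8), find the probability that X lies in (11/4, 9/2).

P(11/4 < X < 9/2) = ∫_{11/4}^{9/2} f(x) dx
where f(x) = \frac{1}{7}
= \frac{1}{4}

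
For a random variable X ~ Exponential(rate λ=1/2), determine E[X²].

Using the identity E[X²] = Var(X) + (E[X])²:
E[X] = 2
Var(X) = 4
E[X²] = 4 + (2)²
= 8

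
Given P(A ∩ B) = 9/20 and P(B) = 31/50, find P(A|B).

P(A|B) = P(A ∩ B) / P(B)
= (9/20) / (31/50)
= 45/62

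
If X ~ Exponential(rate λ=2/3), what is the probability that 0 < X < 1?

P(0 < X < 1) = ∫_{0}^{1} f(x) dx
where f(x) = \frac{2 e^{- \frac{2 x}{3}}}{3}
= 1 - e^{- \frac{2}{3}}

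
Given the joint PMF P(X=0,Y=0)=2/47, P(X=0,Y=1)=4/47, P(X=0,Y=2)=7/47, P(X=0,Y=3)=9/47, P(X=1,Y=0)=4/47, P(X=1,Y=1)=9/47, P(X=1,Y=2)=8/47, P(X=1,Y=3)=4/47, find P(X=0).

P(X=0) = P(X=0,Y=0) + P(X=0,Y=1) + P(X=0,Y=2) + P(X=0,Y=3)
= 2/47 + 4/47 + 7/47 + 9/47
= 22/47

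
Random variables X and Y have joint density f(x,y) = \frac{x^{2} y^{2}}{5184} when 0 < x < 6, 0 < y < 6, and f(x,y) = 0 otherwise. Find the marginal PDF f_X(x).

f_X(x) = ∫_0^6 f(x,y) dy
= ∫_0^6 \frac{x^{2} y^{2}}{5184} dy
= \frac{x^{2}}{72} for 0 < x < 6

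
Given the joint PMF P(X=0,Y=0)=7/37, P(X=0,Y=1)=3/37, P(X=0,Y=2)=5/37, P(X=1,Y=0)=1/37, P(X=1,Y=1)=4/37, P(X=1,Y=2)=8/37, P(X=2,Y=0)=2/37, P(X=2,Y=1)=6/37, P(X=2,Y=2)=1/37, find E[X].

First find marginal of X:
P(X=0) = 15/37
P(X=1) = 13/37
P(X=2) = 9/37
E[X] = 0 × 15/37 + 1 × 13/37 + 2 × 9/37 = 31/37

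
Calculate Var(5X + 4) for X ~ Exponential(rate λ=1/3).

For X ~ Exponential(rate λ=1/3):
Var(X) = 9
Var(5X + 4) = (5)² × Var(X) = 25 × 9 = 225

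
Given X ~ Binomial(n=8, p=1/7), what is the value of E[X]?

For X ~ Binomial(n=8, p=1/7), the expected value is:
E[X] = \frac{8}{7}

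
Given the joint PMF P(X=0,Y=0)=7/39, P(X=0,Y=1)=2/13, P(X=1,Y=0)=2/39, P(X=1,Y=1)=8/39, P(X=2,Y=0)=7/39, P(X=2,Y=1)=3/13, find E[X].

First find marginal of X:
P(X=0) = 1/3
P(X=1) = 10/39
P(X=2) = 16/39
E[X] = 0 × 1/3 + 1 × 10/39 + 2 × 16/39 = 14/13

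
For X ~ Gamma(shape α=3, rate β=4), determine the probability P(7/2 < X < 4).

P(7/2 < X < 4) = ∫_{7/2}^{4} f(x) dx
where f(x) = 32 x^{2} e^{- 4 x}
= \frac{-145 + 113 e^{2}}{e^{16}}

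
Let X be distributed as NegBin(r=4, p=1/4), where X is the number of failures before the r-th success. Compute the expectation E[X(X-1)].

E[X(X-1)] = E[X² - X] = E[X²] - E[X]
E[X] = 12
E[X²] = Var(X) + (E[X])² = 48 + (12)² = 192
E[X(X-1)] = 192 - 12 = 180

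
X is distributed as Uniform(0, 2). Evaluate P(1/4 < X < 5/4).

P(1/4 < X < 5/4) = ∫_{1/4}^{5/4} f(x) dx
where f(x) = \frac{1}{2}
= \frac{1}{2}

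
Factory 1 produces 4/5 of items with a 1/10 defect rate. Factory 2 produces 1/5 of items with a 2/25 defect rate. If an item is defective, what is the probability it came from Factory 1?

Using Bayes' theorem:
P(F1) = 4/5, P(D|F1) = 1/10
P(F2) = 1/5, P(D|F2) = 2/25
P(D) = P(D|F1)P(F1) + P(D|F2)P(F2)
     = \frac{12}{125}
P(F1|D) = P(D|F1)P(F1) / P(D)
= \frac{5}{6}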